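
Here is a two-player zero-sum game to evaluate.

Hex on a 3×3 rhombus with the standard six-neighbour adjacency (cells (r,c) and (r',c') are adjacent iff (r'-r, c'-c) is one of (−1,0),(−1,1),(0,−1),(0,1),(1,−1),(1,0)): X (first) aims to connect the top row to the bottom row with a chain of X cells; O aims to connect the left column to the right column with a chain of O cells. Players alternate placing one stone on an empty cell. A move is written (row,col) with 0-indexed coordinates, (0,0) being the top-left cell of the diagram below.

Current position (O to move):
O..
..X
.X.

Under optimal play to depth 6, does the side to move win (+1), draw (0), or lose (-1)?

value(O../..X/.X., O) = +1

[O../..X/.X.] O move#1: (0,1):-1/OO./..X/.X., (0,2):+1/O.O/..X/.X.*, (1,0):-1/O../O.X/.X., (1,1):-1/O../.OX/.X., (2,0):-1/O../..X/OX., (2,2):-1/O../..X/.XO
[O.O/..X/.X.] X move#2: (0,1):-1/OXO/..X/.X.*, (1,0):-1/O.O/X.X/.X., (1,1):-1/O.O/.XX/.X., (2,0):-1/O.O/..X/XX., (2,2):-1/O.O/..X/.XX
[OXO/..X/.X.] O move#3: (1,0):-1/OXO/O.X/.X., (1,1):+1/OXO/.OX/.X.*, (2,0):-1/OXO/..X/OX., (2,2):-1/OXO/..X/.XO
[OXO/.OX/.X.] X move#4: (1,0):-1/OXO/XOX/.X.*, (2,0):-1/OXO/.OX/XX., (2,2):-1/OXO/.OX/.XX
[OXO/XOX/.X.] O move#5: (2,0):+1/OXO/XOX/OX.*, (2,2):-1/OXO/XOX/.XO
[OXO/XOX/OX.] end (terminal -1, X#6); searched O../..X/.X. to 6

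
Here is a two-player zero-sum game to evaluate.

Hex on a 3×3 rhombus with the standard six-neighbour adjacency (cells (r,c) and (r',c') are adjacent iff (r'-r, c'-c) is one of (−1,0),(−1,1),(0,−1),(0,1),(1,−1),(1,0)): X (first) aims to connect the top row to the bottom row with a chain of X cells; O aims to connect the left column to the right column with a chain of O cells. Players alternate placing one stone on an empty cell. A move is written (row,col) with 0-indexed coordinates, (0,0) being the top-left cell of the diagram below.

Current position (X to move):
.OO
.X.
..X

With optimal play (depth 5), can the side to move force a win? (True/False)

[.OO/.X./..X] X move#1: (0,0):-1/XOO/.X./..X*, (1,0):-1/.OO/XX./..X, (1,2):-1/.OO/.XX/..X, (2,0):-1/.OO/.X./X.X, (2,1):-1/.OO/.X./.XX
[XOO/.X./..X] O move#2: (1,0):+1/XOO/OX./..X*, (1,2):-1/XOO/.XO/..X, (2,0):-1/XOO/.X./O.X, (2,1):-1/XOO/.X./.OX
[XOO/OX./..X] end (terminal -1, X#3); searched .OO/.X./..X to 5

X winning at [.OO/.X./..X]: False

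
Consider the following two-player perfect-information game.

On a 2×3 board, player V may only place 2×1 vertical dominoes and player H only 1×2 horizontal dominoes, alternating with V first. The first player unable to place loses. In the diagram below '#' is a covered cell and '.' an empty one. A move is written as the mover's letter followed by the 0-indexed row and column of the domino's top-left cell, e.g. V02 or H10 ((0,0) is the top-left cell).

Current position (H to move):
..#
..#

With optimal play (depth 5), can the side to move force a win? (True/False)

[..#/..#] H move#1: H00:+1/###/..#*, H10:+1/..#/###
[###/..#] end (terminal -1, V#2); searched ..#/..# to 5

H winning at [..#/..#]: True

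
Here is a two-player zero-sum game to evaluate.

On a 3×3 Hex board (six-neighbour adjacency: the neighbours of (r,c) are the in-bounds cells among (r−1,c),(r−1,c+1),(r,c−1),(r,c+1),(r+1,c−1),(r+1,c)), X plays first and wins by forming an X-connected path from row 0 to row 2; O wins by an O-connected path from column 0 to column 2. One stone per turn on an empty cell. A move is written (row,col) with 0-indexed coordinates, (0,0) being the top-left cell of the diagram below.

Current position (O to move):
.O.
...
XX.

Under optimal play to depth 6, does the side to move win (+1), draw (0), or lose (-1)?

value(.O./.../XX., O) = +1

p1 O@[.O./.../XX.]: (0,0)[OO./.../XX.]-1 (0,2)[.OO/.../XX.]+1* (1,0)[.O./O../XX.]-1 (1,1)[.O./.O./XX.]+1 (1,2)[.O./..O/XX.]+1 (2,2)[.O./.../XXO]-1
p2 X@[.OO/.../XX.]: (0,0)[XOO/.../XX.]-1* (1,0)[.OO/X../XX.]-1 (1,1)[.OO/.X./XX.]-1 (1,2)[.OO/..X/XX.]-1 (2,2)[.OO/.../XXX]-1
p3 O@[XOO/.../XX.]: (1,0)[XOO/O../XX.]+1* (1,1)[XOO/.O./XX.]-1 (1,2)[XOO/..O/XX.]-1 (2,2)[XOO/.../XXO]-1
p4 X@[XOO/O../XX.] terminal -1; root [.O./.../XX.] d6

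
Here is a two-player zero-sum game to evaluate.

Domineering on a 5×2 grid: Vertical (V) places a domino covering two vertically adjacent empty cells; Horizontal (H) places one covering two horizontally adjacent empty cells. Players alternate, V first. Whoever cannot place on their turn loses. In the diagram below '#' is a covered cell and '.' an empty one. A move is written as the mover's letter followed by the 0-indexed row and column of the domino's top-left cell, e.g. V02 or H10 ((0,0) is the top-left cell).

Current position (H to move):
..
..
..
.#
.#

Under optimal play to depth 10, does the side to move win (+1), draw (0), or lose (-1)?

ply 1, H at ../../../.#/.# | H00=-1→##/../../.#/.#; H10=+1→../##/../.#/.#*; H20=-1→../../##/.#/.#
ply 2, V at ../##/../.#/.# | V20=-1→../##/#./##/.#*; V30=-1→../##/../##/##
ply 3, H at ../##/#./##/.# | H00=+1→##/##/#./##/.#*
ply 4: ##/##/#./##/.# is terminal -1 (V); from ../../../.#/.# depth 10

value(../../../.#/.#, H) = +1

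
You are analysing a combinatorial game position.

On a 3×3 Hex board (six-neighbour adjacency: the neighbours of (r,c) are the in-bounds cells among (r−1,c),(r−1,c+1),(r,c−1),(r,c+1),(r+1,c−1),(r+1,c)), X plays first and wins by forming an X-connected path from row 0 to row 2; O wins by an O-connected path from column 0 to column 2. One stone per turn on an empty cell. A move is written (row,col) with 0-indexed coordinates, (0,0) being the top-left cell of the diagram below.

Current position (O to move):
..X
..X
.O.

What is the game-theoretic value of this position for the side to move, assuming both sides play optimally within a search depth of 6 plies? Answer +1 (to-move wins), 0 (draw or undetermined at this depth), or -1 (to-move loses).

value(..X/..X/.O., O) = -1

p1 O@[..X/..X/.O.]: (0,0)[O.X/..X/.O.]-1* (0,1)[.OX/..X/.O.]-1 (1,0)[..X/O.X/.O.]-1 (1,1)[..X/.OX/.O.]-1 (2,0)[..X/..X/OO.]-1 (2,2)[..X/..X/.OO]-1
p2 X@[O.X/..X/.O.]: (0,1)[OXX/..X/.O.]+1* (1,0)[O.X/X.X/.O.]+1 (1,1)[O.X/.XX/.O.]+1 (2,0)[O.X/..X/XO.]+1 (2,2)[O.X/..X/.OX]+1
p3 O@[OXX/..X/.O.]: (1,0)[OXX/O.X/.O.]-1* (1,1)[OXX/.OX/.O.]-1 (2,0)[OXX/..X/OO.]-1 (2,2)[OXX/..X/.OO]-1
p4 X@[OXX/O.X/.O.]: (1,1)[OXX/OXX/.O.]+1* (2,0)[OXX/O.X/XO.]+1 (2,2)[OXX/O.X/.OX]+1
p5 O@[OXX/OXX/.O.]: (2,0)[OXX/OXX/OO.]-1* (2,2)[OXX/OXX/.OO]-1
p6 X@[OXX/OXX/OO.]: (2,2)[OXX/OXX/OOX]+1*
p7 O@[OXX/OXX/OOX] terminal -1; root [..X/..X/.O.] d6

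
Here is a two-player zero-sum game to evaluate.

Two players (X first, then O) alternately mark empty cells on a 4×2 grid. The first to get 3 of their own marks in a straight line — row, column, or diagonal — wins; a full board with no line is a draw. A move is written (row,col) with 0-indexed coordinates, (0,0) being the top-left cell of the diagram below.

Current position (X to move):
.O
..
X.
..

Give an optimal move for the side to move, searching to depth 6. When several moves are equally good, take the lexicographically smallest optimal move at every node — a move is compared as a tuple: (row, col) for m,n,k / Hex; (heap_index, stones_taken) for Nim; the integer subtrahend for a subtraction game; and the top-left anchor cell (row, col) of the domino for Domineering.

[.O/../X./..] X move#1: (0,0):+0/XO/../X./.., (1,0):+1/.O/X./X./..*, (1,1):+0/.O/.X/X./.., (2,1):+0/.O/../XX/.., (3,0):+0/.O/../X./X., (3,1):+0/.O/../X./.X
[.O/X./X./..] O move#2: (0,0):-1/OO/X./X./..*, (1,1):-1/.O/XO/X./.., (2,1):-1/.O/X./XO/.., (3,0):-1/.O/X./X./O., (3,1):-1/.O/X./X./.O
[OO/X./X./..] X move#3: (1,1):+0/OO/XX/X./.., (2,1):+0/OO/X./XX/.., (3,0):+1/OO/X./X./X.*, (3,1):+0/OO/X./X./.X
[OO/X./X./X.] end (terminal -1, O#4); searched .O/../X./.. to 6

X's best at [.O/../X./..]: (1,0)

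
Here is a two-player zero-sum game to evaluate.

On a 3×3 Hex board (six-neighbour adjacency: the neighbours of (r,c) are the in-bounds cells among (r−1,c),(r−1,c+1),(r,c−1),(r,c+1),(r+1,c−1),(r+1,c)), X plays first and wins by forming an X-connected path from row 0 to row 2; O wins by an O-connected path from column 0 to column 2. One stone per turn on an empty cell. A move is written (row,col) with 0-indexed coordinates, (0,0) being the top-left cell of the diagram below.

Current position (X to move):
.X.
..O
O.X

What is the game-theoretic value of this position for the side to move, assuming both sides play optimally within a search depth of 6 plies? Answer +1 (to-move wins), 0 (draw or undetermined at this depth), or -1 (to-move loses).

ply 1, X at .X./..O/O.X | (0,0)=-1→XX./..O/O.X*; (0,2)=-1→.XX/..O/O.X; (1,0)=-1→.X./X.O/O.X; (1,1)=-1→.X./.XO/O.X; (2,1)=-1→.X./..O/OXX
ply 2, O at XX./..O/O.X | (0,2)=+1→XXO/..O/O.X*; (1,0)=+1→XX./O.O/O.X; (1,1)=+1→XX./.OO/O.X; (2,1)=+1→XX./..O/OOX
ply 3, X at XXO/..O/O.X | (1,0)=-1→XXO/X.O/O.X*; (1,1)=-1→XXO/.XO/O.X; (2,1)=-1→XXO/..O/OXX
ply 4, O at XXO/X.O/O.X | (1,1)=+1→XXO/XOO/O.X*; (2,1)=+1→XXO/X.O/OOX
ply 5: XXO/XOO/O.X is terminal -1 (X); from .X./..O/O.X depth 6

value(.X./..O/O.X, X) = -1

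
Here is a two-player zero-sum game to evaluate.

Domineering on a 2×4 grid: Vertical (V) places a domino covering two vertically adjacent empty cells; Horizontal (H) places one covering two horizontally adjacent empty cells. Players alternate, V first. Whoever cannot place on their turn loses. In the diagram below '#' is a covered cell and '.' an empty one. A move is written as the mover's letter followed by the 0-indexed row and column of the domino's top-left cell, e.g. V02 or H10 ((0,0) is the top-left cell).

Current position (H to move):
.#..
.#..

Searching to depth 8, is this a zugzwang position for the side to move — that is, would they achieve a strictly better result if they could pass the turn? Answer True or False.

zugzwang(.#../.#.., H) = False

p1 H@[.#../.#..]: H02[.###/.#..]+1* H12[.#../.###]+1
p2 V@[.###/.#..]: V00[####/##..]-1*
p3 H@[####/##..]: H12[####/####]+1*
p4 V@[####/####] terminal -1; root [.#../.#..] d8
if H skipped the turn, V would face:
~ p1 V@[.#../.#..]: V00[##../##..]-1 V02[.##./.##.]+1* V03[.#.#/.#.#]+1
~ p2 H@[.##./.##.] terminal -1; root [.#../.#..] d8
compare (H): move=+1 vs pass=-1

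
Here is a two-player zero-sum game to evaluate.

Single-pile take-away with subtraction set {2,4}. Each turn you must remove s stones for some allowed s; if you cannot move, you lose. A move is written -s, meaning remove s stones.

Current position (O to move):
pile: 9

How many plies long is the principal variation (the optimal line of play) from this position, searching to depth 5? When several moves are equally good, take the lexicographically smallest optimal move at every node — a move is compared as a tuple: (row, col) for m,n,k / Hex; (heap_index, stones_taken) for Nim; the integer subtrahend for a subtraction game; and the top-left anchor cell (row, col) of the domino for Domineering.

PV length from [9]: 3 plies

[9] O move#1: -2:+1/7*, -4:-1/5
[7] X move#2: -2:-1/5*, -4:-1/3
[5] O move#3: -2:-1/3, -4:+1/1*
[1] end (terminal -1, X#4); searched 9 to 5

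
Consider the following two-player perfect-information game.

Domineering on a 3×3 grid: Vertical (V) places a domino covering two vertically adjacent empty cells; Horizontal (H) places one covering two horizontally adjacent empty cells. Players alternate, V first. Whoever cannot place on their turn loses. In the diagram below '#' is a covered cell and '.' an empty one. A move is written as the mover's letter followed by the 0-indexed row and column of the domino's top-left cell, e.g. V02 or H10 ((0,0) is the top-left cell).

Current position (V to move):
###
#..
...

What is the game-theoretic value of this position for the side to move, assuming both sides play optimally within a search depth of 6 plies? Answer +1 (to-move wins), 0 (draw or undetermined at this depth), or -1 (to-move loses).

ply 1, V at ###/#../... | V11=+1→###/##./.#.*; V12=-1→###/#.#/..#
ply 2: ###/##./.#. is terminal -1 (H); from ###/#../... depth 6

value(###/#../..., V) = +1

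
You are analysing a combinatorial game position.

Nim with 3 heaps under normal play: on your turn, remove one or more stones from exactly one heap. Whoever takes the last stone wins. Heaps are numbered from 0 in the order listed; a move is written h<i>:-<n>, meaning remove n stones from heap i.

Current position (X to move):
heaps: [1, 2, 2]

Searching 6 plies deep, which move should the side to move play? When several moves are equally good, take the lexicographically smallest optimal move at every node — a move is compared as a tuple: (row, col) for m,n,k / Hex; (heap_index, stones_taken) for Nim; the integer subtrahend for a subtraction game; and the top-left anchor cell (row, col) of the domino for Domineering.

X's best at [(1,2,2)]: h0:-1

ply 1, X at (1,2,2) | h0:-1=+1→(0,2,2)*; h1:-1=-1→(1,1,2); h1:-2=-1→(1,0,2); h2:-1=-1→(1,2,1); h2:-2=-1→(1,2,0)
ply 2, O at (0,2,2) | h1:-1=-1→(0,1,2)*; h1:-2=-1→(0,0,2); h2:-1=-1→(0,2,1); h2:-2=-1→(0,2,0)
ply 3, X at (0,1,2) | h1:-1=-1→(0,0,2); h2:-1=+1→(0,1,1)*; h2:-2=-1→(0,1,0)
ply 4, O at (0,1,1) | h1:-1=-1→(0,0,1)*; h2:-1=-1→(0,1,0)
ply 5, X at (0,0,1) | h2:-1=+1→(0,0,0)*
ply 6: (0,0,0) is terminal -1 (O); from (1,2,2) depth 6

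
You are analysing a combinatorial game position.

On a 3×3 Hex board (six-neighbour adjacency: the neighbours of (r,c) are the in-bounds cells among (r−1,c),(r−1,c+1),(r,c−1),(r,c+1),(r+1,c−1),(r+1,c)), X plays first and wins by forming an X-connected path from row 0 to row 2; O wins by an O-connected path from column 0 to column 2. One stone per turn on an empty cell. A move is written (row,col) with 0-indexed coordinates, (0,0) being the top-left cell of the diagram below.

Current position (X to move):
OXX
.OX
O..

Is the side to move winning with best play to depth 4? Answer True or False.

X winning at [OXX/.OX/O..]: True

[OXX/.OX/O..] X move#1: (1,0):+1/OXX/XOX/O..*, (2,1):+1/OXX/.OX/OX., (2,2):+1/OXX/.OX/O.X
[OXX/XOX/O..] O move#2: (2,1):-1/OXX/XOX/OO.*, (2,2):-1/OXX/XOX/O.O
[OXX/XOX/OO.] X move#3: (2,2):+1/OXX/XOX/OOX*
[OXX/XOX/OOX] end (terminal -1, O#4); searched OXX/.OX/O.. to 4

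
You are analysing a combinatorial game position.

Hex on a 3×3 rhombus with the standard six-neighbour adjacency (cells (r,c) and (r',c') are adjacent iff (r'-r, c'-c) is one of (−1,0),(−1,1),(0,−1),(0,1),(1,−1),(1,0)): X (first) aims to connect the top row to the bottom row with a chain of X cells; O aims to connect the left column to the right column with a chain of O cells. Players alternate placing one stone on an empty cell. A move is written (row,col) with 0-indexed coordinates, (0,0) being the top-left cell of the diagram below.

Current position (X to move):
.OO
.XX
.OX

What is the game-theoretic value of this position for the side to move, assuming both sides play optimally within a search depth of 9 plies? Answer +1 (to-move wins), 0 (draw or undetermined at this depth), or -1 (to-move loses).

[.OO/.XX/.OX] X move#1: (0,0):-1/XOO/.XX/.OX*, (1,0):-1/.OO/XXX/.OX, (2,0):-1/.OO/.XX/XOX
[XOO/.XX/.OX] O move#2: (1,0):+1/XOO/OXX/.OX*, (2,0):-1/XOO/.XX/OOX
[XOO/OXX/.OX] end (terminal -1, X#3); searched .OO/.XX/.OX to 9

value(.OO/.XX/.OX, X) = -1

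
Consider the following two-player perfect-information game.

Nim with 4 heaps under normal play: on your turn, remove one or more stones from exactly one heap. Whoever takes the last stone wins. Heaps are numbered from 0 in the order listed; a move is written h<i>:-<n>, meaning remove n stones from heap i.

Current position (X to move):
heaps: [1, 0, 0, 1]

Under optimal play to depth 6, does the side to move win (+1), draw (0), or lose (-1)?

value((1,0,0,1), X) = -1

[(1,0,0,1)] X move#1: h0:-1:-1/(0,0,0,1)*, h3:-1:-1/(1,0,0,0)
[(0,0,0,1)] O move#2: h3:-1:+1/(0,0,0,0)*
[(0,0,0,0)] end (terminal -1, X#3); searched (1,0,0,1) to 6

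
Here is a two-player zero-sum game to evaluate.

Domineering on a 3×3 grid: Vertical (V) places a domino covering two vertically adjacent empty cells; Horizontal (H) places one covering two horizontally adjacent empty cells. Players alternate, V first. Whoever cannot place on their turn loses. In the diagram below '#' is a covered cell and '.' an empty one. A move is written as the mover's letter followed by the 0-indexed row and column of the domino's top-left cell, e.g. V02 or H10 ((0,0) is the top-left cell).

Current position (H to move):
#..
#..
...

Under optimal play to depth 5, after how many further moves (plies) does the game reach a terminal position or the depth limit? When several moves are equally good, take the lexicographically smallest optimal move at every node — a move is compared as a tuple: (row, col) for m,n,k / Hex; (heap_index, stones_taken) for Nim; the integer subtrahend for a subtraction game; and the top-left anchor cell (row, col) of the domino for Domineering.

[#../#../...] H move#1: H01:-1/###/#../..., H11:+1/#../###/...*, H20:-1/#../#../##., H21:-1/#../#../.##
[#../###/...] end (terminal -1, V#2); searched #../#../... to 5

PV length from [#../#../...]: 1 ply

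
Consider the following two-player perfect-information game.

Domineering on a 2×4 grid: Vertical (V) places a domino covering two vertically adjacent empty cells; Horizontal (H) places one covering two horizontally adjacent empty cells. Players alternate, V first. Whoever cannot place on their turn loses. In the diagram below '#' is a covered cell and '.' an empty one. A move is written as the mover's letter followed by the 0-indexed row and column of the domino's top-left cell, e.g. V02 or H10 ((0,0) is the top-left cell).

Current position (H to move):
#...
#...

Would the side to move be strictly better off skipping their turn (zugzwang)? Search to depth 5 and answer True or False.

p1 H@[#.../#...]: H01[###./#...]+1* H02[#.##/#...]+1 H11[#.../###.]+1 H12[#.../#.##]+1
p2 V@[###./#...]: V03[####/#..#]-1*
p3 H@[####/#..#]: H11[####/####]+1*
p4 V@[####/####] terminal -1; root [#.../#...] d5
suppose H passes — search the same position with V to move:
pass> p1 V@[#.../#...]: V01[##../##..]-1 V02[#.#./#.#.]+1* V03[#..#/#..#]-1
pass> p2 H@[#.#./#.#.] terminal -1; root [#.../#...] d5
for H: play +1, pass -1

zugzwang(#.../#..., H) = False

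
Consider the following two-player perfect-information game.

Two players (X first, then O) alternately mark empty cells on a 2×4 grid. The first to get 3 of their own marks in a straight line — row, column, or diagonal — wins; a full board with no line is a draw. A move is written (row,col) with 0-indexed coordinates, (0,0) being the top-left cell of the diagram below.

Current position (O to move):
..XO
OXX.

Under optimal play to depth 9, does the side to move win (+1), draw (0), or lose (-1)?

p1 O@[..XO/OXX.]: (0,0)[O.XO/OXX.]-1 (0,1)[.OXO/OXX.]-1 (1,3)[..XO/OXXO]+0*
p2 X@[..XO/OXXO]: (0,0)[X.XO/OXXO]+0* (0,1)[.XXO/OXXO]+0
p3 O@[X.XO/OXXO]: (0,1)[XOXO/OXXO]+0*
p4 X@[XOXO/OXXO] terminal +0; root [..XO/OXX.] d9

value(..XO/OXX., O) = 0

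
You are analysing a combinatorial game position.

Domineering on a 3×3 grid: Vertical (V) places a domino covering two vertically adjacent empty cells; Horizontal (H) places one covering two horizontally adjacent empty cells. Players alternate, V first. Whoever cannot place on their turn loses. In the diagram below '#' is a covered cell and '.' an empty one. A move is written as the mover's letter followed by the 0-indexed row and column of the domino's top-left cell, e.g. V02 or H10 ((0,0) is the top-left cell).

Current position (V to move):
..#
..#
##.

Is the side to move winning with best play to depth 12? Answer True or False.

V winning at [..#/..#/##.]: True

ply 1, V at ..#/..#/##. | V00=+1→#.#/#.#/##.*; V01=+1→.##/.##/##.
ply 2: #.#/#.#/##. is terminal -1 (H); from ..#/..#/##. depth 12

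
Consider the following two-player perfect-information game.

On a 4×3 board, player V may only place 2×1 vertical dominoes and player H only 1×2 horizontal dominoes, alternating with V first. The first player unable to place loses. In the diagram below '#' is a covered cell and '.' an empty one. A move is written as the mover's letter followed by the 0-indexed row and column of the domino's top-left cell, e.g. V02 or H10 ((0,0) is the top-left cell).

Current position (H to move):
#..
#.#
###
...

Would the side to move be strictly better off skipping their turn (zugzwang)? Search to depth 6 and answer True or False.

zugzwang(#../#.#/###/..., H) = False

ply 1, H at #../#.#/###/... | H01=+1→###/#.#/###/...*; H30=-1→#../#.#/###/##.; H31=-1→#../#.#/###/.##
ply 2: ###/#.#/###/... is terminal -1 (V); from #../#.#/###/... depth 6
suppose H passes — search the same position with V to move:
pass> ply 1, V at #../#.#/###/... | V01=-1→##./###/###/...*
pass> ply 2, H at ##./###/###/... | H30=+1→##./###/###/##.*; H31=+1→##./###/###/.##
pass> ply 3: ##./###/###/##. is terminal -1 (V); from #../#.#/###/... depth 6
for H: play +1, pass +1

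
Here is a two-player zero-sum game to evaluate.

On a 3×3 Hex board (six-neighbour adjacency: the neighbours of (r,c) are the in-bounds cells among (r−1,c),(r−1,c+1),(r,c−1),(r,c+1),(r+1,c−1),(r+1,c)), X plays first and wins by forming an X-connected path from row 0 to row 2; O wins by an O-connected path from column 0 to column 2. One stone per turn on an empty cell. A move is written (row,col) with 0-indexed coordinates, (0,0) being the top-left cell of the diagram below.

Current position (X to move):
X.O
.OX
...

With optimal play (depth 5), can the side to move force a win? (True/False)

p1 X@[X.O/.OX/...]: (0,1)[XXO/.OX/...]-1* (1,0)[X.O/XOX/...]-1 (2,0)[X.O/.OX/X..]-1 (2,1)[X.O/.OX/.X.]-1 (2,2)[X.O/.OX/..X]-1
p2 O@[XXO/.OX/...]: (1,0)[XXO/OOX/...]+1* (2,0)[XXO/.OX/O..]+1 (2,1)[XXO/.OX/.O.]+1 (2,2)[XXO/.OX/..O]+1
p3 X@[XXO/OOX/...] terminal -1; root [X.O/.OX/...] d5

X winning at [X.O/.OX/...]: False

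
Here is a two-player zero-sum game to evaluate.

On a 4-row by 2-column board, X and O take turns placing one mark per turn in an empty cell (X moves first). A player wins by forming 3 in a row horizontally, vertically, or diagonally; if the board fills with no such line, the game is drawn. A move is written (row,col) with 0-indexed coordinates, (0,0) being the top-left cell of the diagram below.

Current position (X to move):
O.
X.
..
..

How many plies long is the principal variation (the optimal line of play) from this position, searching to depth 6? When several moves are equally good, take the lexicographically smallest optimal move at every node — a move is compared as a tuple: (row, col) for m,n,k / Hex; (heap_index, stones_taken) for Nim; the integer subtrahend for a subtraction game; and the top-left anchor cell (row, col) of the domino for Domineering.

p1 X@[O./X./../..]: (0,1)[OX/X./../..]+0* (1,1)[O./XX/../..]+0 (2,0)[O./X./X./..]+0 (2,1)[O./X./.X/..]+0 (3,0)[O./X./../X.]+0 (3,1)[O./X./../.X]+0
p2 O@[OX/X./../..]: (1,1)[OX/XO/../..]+0* (2,0)[OX/X./O./..]+0 (2,1)[OX/X./.O/..]+0 (3,0)[OX/X./../O.]+0 (3,1)[OX/X./../.O]+0
p3 X@[OX/XO/../..]: (2,0)[OX/XO/X./..]+0* (2,1)[OX/XO/.X/..]+0 (3,0)[OX/XO/../X.]+0 (3,1)[OX/XO/../.X]+0
p4 O@[OX/XO/X./..]: (2,1)[OX/XO/XO/..]-1 (3,0)[OX/XO/X./O.]+0* (3,1)[OX/XO/X./.O]-1
p5 X@[OX/XO/X./O.]: (2,1)[OX/XO/XX/O.]+0* (3,1)[OX/XO/X./OX]+0
p6 O@[OX/XO/XX/O.]: (3,1)[OX/XO/XX/OO]+0*
p7 X@[OX/XO/XX/OO] terminal +0; root [O./X./../..] d6

PV length from [O./X./../..]: 6 plies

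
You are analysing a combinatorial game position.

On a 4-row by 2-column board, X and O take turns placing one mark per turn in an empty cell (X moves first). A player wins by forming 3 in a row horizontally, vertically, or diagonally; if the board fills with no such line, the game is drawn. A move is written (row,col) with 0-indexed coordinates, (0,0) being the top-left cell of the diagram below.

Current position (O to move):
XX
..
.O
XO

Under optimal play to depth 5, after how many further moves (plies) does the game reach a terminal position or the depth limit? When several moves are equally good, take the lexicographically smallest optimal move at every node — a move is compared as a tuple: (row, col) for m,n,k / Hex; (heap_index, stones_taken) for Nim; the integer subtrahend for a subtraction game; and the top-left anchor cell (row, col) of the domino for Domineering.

[XX/../.O/XO] O move#1: (1,0):+0/XX/O./.O/XO, (1,1):+1/XX/.O/.O/XO*, (2,0):+0/XX/../OO/XO
[XX/.O/.O/XO] end (terminal -1, X#2); searched XX/../.O/XO to 5

PV length from [XX/../.O/XO]: 1 ply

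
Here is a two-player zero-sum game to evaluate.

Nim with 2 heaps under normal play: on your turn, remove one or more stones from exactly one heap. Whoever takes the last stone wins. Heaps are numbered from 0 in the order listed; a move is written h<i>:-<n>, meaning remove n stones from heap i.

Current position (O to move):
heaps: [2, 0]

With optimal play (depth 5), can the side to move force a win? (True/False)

O winning at [(2,0)]: True

ply 1, O at (2,0) | h0:-1=-1→(1,0); h0:-2=+1→(0,0)*
ply 2: (0,0) is terminal -1 (X); from (2,0) depth 5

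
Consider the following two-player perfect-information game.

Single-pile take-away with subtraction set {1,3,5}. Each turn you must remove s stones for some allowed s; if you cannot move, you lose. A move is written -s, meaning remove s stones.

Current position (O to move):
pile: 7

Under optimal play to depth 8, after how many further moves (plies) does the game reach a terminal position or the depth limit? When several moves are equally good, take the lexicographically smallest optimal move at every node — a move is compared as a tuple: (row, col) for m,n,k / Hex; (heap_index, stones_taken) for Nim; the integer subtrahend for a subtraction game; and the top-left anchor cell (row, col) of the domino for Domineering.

ply 1, O at 7 | -1=+1→6*; -3=+1→4; -5=+1→2
ply 2, X at 6 | -1=-1→5*; -3=-1→3; -5=-1→1
ply 3, O at 5 | -1=+1→4*; -3=+1→2; -5=+1→0
ply 4, X at 4 | -1=-1→3*; -3=-1→1
ply 5, O at 3 | -1=+1→2*; -3=+1→0
ply 6, X at 2 | -1=-1→1*
ply 7, O at 1 | -1=+1→0*
ply 8: 0 is terminal -1 (X); from 7 depth 8

PV length from [7]: 7 plies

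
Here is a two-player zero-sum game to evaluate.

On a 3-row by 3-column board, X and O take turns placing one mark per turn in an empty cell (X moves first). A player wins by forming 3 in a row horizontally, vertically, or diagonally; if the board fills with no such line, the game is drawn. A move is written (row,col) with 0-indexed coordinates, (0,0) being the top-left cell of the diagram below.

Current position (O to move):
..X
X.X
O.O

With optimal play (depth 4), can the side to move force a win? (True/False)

[..X/X.X/O.O] O move#1: (0,0):-1/O.X/X.X/O.O, (0,1):-1/.OX/X.X/O.O, (1,1):+1/..X/XOX/O.O*, (2,1):+1/..X/X.X/OOO
[..X/XOX/O.O] X move#2: (0,0):-1/X.X/XOX/O.O*, (0,1):-1/.XX/XOX/O.O, (2,1):-1/..X/XOX/OXO
[X.X/XOX/O.O] O move#3: (0,1):+0/XOX/XOX/O.O, (2,1):+1/X.X/XOX/OOO*
[X.X/XOX/OOO] end (terminal -1, X#4); searched ..X/X.X/O.O to 4

O winning at [..X/X.X/O.O]: True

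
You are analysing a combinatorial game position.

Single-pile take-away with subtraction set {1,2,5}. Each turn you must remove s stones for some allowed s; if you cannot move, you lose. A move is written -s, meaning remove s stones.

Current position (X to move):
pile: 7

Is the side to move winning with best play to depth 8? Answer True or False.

ply 1, X at 7 | -1=+1→6*; -2=-1→5; -5=-1→2
ply 2, O at 6 | -1=-1→5*; -2=-1→4; -5=-1→1
ply 3, X at 5 | -1=-1→4; -2=+1→3*; -5=+1→0
ply 4, O at 3 | -1=-1→2*; -2=-1→1
ply 5, X at 2 | -1=-1→1; -2=+1→0*
ply 6: 0 is terminal -1 (O); from 7 depth 8

X winning at [7]: True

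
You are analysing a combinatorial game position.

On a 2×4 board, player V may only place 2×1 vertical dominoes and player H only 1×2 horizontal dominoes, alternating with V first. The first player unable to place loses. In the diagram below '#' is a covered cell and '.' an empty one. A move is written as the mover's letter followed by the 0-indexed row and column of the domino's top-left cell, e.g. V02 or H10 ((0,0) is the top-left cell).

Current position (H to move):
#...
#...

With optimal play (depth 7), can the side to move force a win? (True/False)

p1 H@[#.../#...]: H01[###./#...]+1* H02[#.##/#...]+1 H11[#.../###.]+1 H12[#.../#.##]+1
p2 V@[###./#...]: V03[####/#..#]-1*
p3 H@[####/#..#]: H11[####/####]+1*
p4 V@[####/####] terminal -1; root [#.../#...] d7

H winning at [#.../#...]: True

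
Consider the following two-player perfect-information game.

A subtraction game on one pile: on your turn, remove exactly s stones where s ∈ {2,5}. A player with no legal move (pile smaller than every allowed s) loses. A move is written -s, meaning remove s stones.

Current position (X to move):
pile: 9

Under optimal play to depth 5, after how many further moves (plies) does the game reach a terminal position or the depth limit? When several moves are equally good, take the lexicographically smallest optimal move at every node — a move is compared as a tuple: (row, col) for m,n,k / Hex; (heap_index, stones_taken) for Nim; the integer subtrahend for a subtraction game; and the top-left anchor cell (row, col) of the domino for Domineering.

[9] X move#1: -2:+1/7*, -5:+1/4
[7] O move#2: -2:-1/5*, -5:-1/2
[5] X move#3: -2:-1/3, -5:+1/0*
[0] end (terminal -1, O#4); searched 9 to 5

PV length from [9]: 3 plies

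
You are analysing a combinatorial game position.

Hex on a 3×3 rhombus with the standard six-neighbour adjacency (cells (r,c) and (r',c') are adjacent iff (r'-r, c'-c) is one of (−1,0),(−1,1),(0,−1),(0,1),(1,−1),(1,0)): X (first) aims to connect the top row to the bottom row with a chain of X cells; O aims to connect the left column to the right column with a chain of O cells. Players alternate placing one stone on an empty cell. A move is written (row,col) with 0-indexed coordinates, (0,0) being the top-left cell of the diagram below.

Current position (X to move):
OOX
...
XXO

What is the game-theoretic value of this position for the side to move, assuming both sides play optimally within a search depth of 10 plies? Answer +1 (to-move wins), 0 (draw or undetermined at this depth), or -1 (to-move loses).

ply 1, X at OOX/.../XXO | (1,0)=+1→OOX/X../XXO*; (1,1)=+1→OOX/.X./XXO; (1,2)=+1→OOX/..X/XXO
ply 2, O at OOX/X../XXO | (1,1)=-1→OOX/XO./XXO*; (1,2)=-1→OOX/X.O/XXO
ply 3, X at OOX/XO./XXO | (1,2)=+1→OOX/XOX/XXO*
ply 4: OOX/XOX/XXO is terminal -1 (O); from OOX/.../XXO depth 10

value(OOX/.../XXO, X) = +1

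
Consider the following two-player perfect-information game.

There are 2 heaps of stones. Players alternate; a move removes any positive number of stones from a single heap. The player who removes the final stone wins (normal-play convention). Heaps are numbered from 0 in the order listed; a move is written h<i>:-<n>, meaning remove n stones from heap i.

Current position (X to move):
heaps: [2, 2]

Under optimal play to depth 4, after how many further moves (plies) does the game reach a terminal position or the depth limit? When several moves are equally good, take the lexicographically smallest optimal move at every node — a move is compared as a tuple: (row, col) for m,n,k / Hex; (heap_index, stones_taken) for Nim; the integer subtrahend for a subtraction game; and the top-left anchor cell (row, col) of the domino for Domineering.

PV length from [(2,2)]: 4 plies

[(2,2)] X move#1: h0:-1:-1/(1,2)*, h0:-2:-1/(0,2), h1:-1:-1/(2,1), h1:-2:-1/(2,0)
[(1,2)] O move#2: h0:-1:-1/(0,2), h1:-1:+1/(1,1)*, h1:-2:-1/(1,0)
[(1,1)] X move#3: h0:-1:-1/(0,1)*, h1:-1:-1/(1,0)
[(0,1)] O move#4: h1:-1:+1/(0,0)*
[(0,0)] end (terminal -1, X#5); searched (2,2) to 4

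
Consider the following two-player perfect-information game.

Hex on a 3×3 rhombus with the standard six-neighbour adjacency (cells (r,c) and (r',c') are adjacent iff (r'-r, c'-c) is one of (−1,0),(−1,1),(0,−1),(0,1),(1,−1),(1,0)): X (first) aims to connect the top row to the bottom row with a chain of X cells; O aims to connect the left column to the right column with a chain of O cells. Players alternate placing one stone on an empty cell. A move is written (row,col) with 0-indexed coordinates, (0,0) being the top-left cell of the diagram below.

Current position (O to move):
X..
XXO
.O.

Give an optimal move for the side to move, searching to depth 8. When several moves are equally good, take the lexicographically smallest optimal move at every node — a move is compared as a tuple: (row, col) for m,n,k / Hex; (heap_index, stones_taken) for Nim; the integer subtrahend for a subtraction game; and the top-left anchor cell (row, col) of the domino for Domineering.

O's best at [X../XXO/.O.]: (2,0)

[X../XXO/.O.] O move#1: (0,1):-1/XO./XXO/.O., (0,2):-1/X.O/XXO/.O., (2,0):+1/X../XXO/OO.*, (2,2):-1/X../XXO/.OO
[X../XXO/OO.] end (terminal -1, X#2); searched X../XXO/.O. to 8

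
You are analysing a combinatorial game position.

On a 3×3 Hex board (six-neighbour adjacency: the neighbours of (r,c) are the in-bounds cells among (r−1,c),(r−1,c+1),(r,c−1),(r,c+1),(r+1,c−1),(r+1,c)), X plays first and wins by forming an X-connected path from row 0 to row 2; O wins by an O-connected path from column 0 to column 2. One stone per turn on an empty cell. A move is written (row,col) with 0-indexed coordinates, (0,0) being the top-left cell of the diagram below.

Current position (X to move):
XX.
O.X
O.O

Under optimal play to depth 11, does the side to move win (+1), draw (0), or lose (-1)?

p1 X@[XX./O.X/O.O]: (0,2)[XXX/O.X/O.O]-1 (1,1)[XX./OXX/O.O]-1 (2,1)[XX./O.X/OXO]+1*
p2 O@[XX./O.X/OXO]: (0,2)[XXO/O.X/OXO]-1* (1,1)[XX./OOX/OXO]-1
p3 X@[XXO/O.X/OXO]: (1,1)[XXO/OXX/OXO]+1*
p4 O@[XXO/OXX/OXO] terminal -1; root [XX./O.X/O.O] d11

value(XX./O.X/O.O, X) = +1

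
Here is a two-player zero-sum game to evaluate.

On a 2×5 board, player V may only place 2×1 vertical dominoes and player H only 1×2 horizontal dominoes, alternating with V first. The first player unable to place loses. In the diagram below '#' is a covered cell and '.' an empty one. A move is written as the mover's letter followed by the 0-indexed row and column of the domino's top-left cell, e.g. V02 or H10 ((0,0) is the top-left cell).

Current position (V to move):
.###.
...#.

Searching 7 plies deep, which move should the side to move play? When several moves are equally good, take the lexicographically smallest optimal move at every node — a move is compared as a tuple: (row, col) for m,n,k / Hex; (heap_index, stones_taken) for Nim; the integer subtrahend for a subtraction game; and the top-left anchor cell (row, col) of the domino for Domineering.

p1 V@[.###./...#.]: V00[####./#..#.]+1* V04[.####/...##]-1
p2 H@[####./#..#.]: H11[####./####.]-1*
p3 V@[####./####.]: V04[#####/#####]+1*
p4 H@[#####/#####] terminal -1; root [.###./...#.] d7

V's best at [.###./...#.]: V00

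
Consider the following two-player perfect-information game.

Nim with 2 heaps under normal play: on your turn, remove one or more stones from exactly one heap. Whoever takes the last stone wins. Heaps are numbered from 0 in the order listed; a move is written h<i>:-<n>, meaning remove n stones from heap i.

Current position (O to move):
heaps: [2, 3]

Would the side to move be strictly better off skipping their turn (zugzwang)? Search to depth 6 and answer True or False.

p1 O@[(2,3)]: h0:-1[(1,3)]-1 h0:-2[(0,3)]-1 h1:-1[(2,2)]+1* h1:-2[(2,1)]-1 h1:-3[(2,0)]-1
p2 X@[(2,2)]: h0:-1[(1,2)]-1* h0:-2[(0,2)]-1 h1:-1[(2,1)]-1 h1:-2[(2,0)]-1
p3 O@[(1,2)]: h0:-1[(0,2)]-1 h1:-1[(1,1)]+1* h1:-2[(1,0)]-1
p4 X@[(1,1)]: h0:-1[(0,1)]-1* h1:-1[(1,0)]-1
p5 O@[(0,1)]: h1:-1[(0,0)]+1*
p6 X@[(0,0)] terminal -1; root [(2,3)] d6
suppose O passes — search the same position with X to move:
pass> p1 X@[(2,3)]: h0:-1[(1,3)]-1 h0:-2[(0,3)]-1 h1:-1[(2,2)]+1* h1:-2[(2,1)]-1 h1:-3[(2,0)]-1
pass> p2 O@[(2,2)]: h0:-1[(1,2)]-1* h0:-2[(0,2)]-1 h1:-1[(2,1)]-1 h1:-2[(2,0)]-1
pass> p3 X@[(1,2)]: h0:-1[(0,2)]-1 h1:-1[(1,1)]+1* h1:-2[(1,0)]-1
pass> p4 O@[(1,1)]: h0:-1[(0,1)]-1* h1:-1[(1,0)]-1
pass> p5 X@[(0,1)]: h1:-1[(0,0)]+1*
pass> p6 O@[(0,0)] terminal -1; root [(2,3)] d6
for O: play +1, pass -1

zugzwang((2,3), O) = False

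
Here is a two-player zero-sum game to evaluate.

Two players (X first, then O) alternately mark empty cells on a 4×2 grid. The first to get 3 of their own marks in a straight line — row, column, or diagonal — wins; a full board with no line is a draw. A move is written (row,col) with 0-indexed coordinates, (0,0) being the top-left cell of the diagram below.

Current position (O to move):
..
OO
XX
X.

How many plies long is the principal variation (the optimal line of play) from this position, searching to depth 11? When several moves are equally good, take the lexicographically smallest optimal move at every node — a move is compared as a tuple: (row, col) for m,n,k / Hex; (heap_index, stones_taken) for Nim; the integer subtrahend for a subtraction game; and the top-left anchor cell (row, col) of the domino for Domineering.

PV length from [../OO/XX/X.]: 3 plies

[../OO/XX/X.] O move#1: (0,0):+0/O./OO/XX/X.*, (0,1):+0/.O/OO/XX/X., (3,1):+0/../OO/XX/XO
[O./OO/XX/X.] X move#2: (0,1):+0/OX/OO/XX/X.*, (3,1):+0/O./OO/XX/XX
[OX/OO/XX/X.] O move#3: (3,1):+0/OX/OO/XX/XO*
[OX/OO/XX/XO] end (terminal +0, X#4); searched ../OO/XX/X. to 11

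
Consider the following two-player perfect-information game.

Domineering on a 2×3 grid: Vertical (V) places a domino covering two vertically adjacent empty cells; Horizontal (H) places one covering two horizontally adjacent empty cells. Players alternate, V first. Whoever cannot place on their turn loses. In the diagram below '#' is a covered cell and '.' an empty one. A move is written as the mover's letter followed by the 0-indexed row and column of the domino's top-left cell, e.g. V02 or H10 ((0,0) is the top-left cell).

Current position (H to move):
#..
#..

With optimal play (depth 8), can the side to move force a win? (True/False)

ply 1, H at #../#.. | H01=+1→###/#..*; H11=+1→#../###
ply 2: ###/#.. is terminal -1 (V); from #../#.. depth 8

H winning at [#../#..]: True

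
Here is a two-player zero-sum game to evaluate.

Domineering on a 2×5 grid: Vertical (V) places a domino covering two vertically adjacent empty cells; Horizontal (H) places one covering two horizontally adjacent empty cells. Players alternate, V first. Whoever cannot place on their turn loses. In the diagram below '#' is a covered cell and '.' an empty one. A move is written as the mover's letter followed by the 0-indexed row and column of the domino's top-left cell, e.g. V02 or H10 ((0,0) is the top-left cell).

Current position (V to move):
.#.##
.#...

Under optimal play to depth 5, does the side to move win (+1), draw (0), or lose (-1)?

value(.#.##/.#..., V) = +1

[.#.##/.#...] V move#1: V00:-1/##.##/##..., V02:+1/.####/.##..*
[.####/.##..] H move#2: H13:-1/.####/.####*
[.####/.####] V move#3: V00:+1/#####/#####*
[#####/#####] end (terminal -1, H#4); searched .#.##/.#... to 5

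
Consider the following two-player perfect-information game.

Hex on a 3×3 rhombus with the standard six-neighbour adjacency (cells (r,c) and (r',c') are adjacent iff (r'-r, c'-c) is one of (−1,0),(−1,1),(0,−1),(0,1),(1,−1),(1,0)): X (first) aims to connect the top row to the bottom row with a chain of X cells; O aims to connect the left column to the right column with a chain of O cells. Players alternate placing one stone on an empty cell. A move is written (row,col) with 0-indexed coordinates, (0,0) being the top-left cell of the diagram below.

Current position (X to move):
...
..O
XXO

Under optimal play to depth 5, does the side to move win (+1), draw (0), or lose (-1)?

value(.../..O/XXO, X) = +1

p1 X@[.../..O/XXO]: (0,0)[X../..O/XXO]+1* (0,1)[.X./..O/XXO]+1 (0,2)[..X/..O/XXO]+1 (1,0)[.../X.O/XXO]+1 (1,1)[.../.XO/XXO]+1
p2 O@[X../..O/XXO]: (0,1)[XO./..O/XXO]-1* (0,2)[X.O/..O/XXO]-1 (1,0)[X../O.O/XXO]-1 (1,1)[X../.OO/XXO]-1
p3 X@[XO./..O/XXO]: (0,2)[XOX/..O/XXO]+1* (1,0)[XO./X.O/XXO]+1 (1,1)[XO./.XO/XXO]+1
p4 O@[XOX/..O/XXO]: (1,0)[XOX/O.O/XXO]-1* (1,1)[XOX/.OO/XXO]-1
p5 X@[XOX/O.O/XXO]: (1,1)[XOX/OXO/XXO]+1*
p6 O@[XOX/OXO/XXO] terminal -1; root [.../..O/XXO] d5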